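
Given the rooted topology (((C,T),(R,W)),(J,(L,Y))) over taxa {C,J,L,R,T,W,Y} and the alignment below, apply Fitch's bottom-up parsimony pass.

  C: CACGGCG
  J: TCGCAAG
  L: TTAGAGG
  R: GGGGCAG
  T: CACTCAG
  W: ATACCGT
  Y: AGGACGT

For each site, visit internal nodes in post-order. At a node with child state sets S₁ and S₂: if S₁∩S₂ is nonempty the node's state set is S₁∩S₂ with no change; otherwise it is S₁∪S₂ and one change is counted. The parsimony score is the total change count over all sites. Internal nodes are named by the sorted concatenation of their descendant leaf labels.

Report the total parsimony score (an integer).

CT@0: {C} ∩ {C} = {C} (intersection, +0)
RW@0: {G} ∪ {A} = {A,G} (union, +1)
CRTW@0: {C} ∪ {A,G} = {A,C,G} (union, +1)
LY@0: {T} ∪ {A} = {A,T} (union, +1)
JLY@0: {T} ∩ {A,T} = {T} (intersection, +0)
CJLRTWY@0: {A,C,G} ∪ {T} = {A,C,G,T} (union, +1)
CT@1: {A} ∩ {A} = {A} (intersection, +0)
RW@1: {G} ∪ {T} = {G,T} (union, +1)
CRTW@1: {A} ∪ {G,T} = {A,G,T} (union, +1)
LY@1: {T} ∪ {G} = {G,T} (union, +1)
JLY@1: {C} ∪ {G,T} = {C,G,T} (union, +1)
CJLRTWY@1: {A,G,T} ∩ {C,G,T} = {G,T} (intersection, +0)
CT@2: {C} ∩ {C} = {C} (intersection, +0)
RW@2: {G} ∪ {A} = {A,G} (union, +1)
CRTW@2: {C} ∪ {A,G} = {A,C,G} (union, +1)
LY@2: {A} ∪ {G} = {A,G} (union, +1)
JLY@2: {G} ∩ {A,G} = {G} (intersection, +0)
CJLRTWY@2: {A,C,G} ∩ {G} = {G} (intersection, +0)
CT@3: {G} ∪ {T} = {G,T} (union, +1)
RW@3: {G} ∪ {C} = {C,G} (union, +1)
CRTW@3: {G,T} ∩ {C,G} = {G} (intersection, +0)
LY@3: {G} ∪ {A} = {A,G} (union, +1)
JLY@3: {C} ∪ {A,G} = {A,C,G} (union, +1)
CJLRTWY@3: {G} ∩ {A,C,G} = {G} (intersection, +0)
CT@4: {G} ∪ {C} = {C,G} (union, +1)
RW@4: {C} ∩ {C} = {C} (intersection, +0)
CRTW@4: {C,G} ∩ {C} = {C} (intersection, +0)
LY@4: {A} ∪ {C} = {A,C} (union, +1)
JLY@4: {A} ∩ {A,C} = {A} (intersection, +0)
CJLRTWY@4: {C} ∪ {A} = {A,C} (union, +1)
CT@5: {C} ∪ {A} = {A,C} (union, +1)
RW@5: {A} ∪ {G} = {A,G} (union, +1)
CRTW@5: {A,C} ∩ {A,G} = {A} (intersection, +0)
LY@5: {G} ∩ {G} = {G} (intersection, +0)
JLY@5: {A} ∪ {G} = {A,G} (union, +1)
CJLRTWY@5: {A} ∩ {A,G} = {A} (intersection, +0)
CT@6: {G} ∩ {G} = {G} (intersection, +0)
RW@6: {G} ∪ {T} = {G,T} (union, +1)
CRTW@6: {G} ∩ {G,T} = {G} (intersection, +0)
LY@6: {G} ∪ {T} = {G,T} (union, +1)
JLY@6: {G} ∩ {G,T} = {G} (intersection, +0)
CJLRTWY@6: {G} ∩ {G} = {G} (intersection, +0)
per-site changes: [4, 4, 3, 4, 3, 3, 2]; total = 23

23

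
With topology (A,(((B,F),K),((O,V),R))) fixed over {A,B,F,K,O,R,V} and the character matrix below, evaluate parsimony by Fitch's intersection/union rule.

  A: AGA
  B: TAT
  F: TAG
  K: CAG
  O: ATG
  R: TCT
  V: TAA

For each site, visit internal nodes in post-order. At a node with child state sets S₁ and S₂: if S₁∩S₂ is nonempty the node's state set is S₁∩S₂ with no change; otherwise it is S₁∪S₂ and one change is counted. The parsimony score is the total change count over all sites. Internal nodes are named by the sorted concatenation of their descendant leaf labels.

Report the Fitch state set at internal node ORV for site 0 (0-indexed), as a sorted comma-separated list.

[col 0] BF: children B:{T}, F:{T} ∩→ {T}; cost 0
[col 0] BFK: children BF:{T}, K:{C} ∪→ {C,T}; cost 1
[col 0] OV: children O:{A}, V:{T} ∪→ {A,T}; cost 1
[col 0] ORV: children OV:{A,T}, R:{T} ∩→ {T}; cost 0
[col 0] BFKORV: children BFK:{C,T}, ORV:{T} ∩→ {T}; cost 0
[col 0] ABFKORV: children A:{A}, BFKORV:{T} ∪→ {A,T}; cost 1
[col 1] BF: children B:{A}, F:{A} ∩→ {A}; cost 0
[col 1] BFK: children BF:{A}, K:{A} ∩→ {A}; cost 0
[col 1] OV: children O:{T}, V:{A} ∪→ {A,T}; cost 1
[col 1] ORV: children OV:{A,T}, R:{C} ∪→ {A,C,T}; cost 1
[col 1] BFKORV: children BFK:{A}, ORV:{A,C,T} ∩→ {A}; cost 0
[col 1] ABFKORV: children A:{G}, BFKORV:{A} ∪→ {A,G}; cost 1
[col 2] BF: children B:{T}, F:{G} ∪→ {G,T}; cost 1
[col 2] BFK: children BF:{G,T}, K:{G} ∩→ {G}; cost 0
[col 2] OV: children O:{G}, V:{A} ∪→ {A,G}; cost 1
[col 2] ORV: children OV:{A,G}, R:{T} ∪→ {A,G,T}; cost 1
[col 2] BFKORV: children BFK:{G}, ORV:{A,G,T} ∩→ {G}; cost 0
[col 2] ABFKORV: children A:{A}, BFKORV:{G} ∪→ {A,G}; cost 1
per-site changes: [3, 3, 4]; total = 10

T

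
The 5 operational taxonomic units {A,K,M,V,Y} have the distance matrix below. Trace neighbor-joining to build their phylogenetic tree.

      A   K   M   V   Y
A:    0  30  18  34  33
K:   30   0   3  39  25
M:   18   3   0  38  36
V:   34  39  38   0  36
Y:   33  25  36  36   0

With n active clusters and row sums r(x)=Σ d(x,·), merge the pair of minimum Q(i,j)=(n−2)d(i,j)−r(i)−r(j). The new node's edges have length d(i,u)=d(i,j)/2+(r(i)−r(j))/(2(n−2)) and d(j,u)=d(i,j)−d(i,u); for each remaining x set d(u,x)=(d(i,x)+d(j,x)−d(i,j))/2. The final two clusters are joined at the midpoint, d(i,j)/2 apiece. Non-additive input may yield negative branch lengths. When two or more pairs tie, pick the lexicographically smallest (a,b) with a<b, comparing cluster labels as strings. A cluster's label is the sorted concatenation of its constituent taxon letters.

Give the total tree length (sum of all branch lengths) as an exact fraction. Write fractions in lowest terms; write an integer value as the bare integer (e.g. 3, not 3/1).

step 1: merge (K,M) at d=3, Q=-183; branch lengths K→11/6, M→7/6; new cluster KM
  updated: d(A,KM)=45/2, d(KM,V)=37, d(KM,Y)=29
step 2: merge (A,KM) at d=45/2, Q=-133; branch lengths A→23/2, KM→11; new cluster AKM
  updated: d(AKM,V)=97/4, d(AKM,Y)=79/4
step 3: merge (AKM,V) at d=97/4, Q=-80; branch lengths AKM→4, V→81/4; new cluster AKMV
  updated: d(AKMV,Y)=63/4
step 4: merge (AKMV,Y) at d=63/4; branch lengths AKMV→63/8, Y→63/8; new cluster AKMVY
final tree: (((A:23/2,(K:11/6,M:7/6):11):4,V:81/4):63/8,Y:63/8)
total length: 131/2

131/2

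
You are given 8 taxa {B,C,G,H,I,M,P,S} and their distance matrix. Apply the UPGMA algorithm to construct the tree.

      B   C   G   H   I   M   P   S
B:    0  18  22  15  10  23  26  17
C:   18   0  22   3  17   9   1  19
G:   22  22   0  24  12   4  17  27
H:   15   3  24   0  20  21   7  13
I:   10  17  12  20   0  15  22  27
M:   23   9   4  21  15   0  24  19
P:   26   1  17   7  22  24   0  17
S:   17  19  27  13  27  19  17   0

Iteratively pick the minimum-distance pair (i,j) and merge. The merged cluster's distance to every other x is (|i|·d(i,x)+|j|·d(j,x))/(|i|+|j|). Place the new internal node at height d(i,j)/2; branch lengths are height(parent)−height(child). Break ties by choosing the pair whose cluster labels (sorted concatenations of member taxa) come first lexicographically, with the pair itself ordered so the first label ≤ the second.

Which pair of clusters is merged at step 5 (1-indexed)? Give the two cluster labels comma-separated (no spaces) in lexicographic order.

CHP,S

step 1: merge (C,P) at d=1; branch lengths C→1/2, P→1/2; new cluster CP
  updated: d(B,CP)=22, d(CP,G)=39/2, d(CP,H)=5, d(CP,I)=39/2, d(CP,M)=33/2, d(CP,S)=18
step 2: merge (G,M) at d=4; branch lengths G→2, M→2; new cluster GM
  updated: d(B,GM)=45/2, d(CP,GM)=18, d(GM,H)=45/2, d(GM,I)=27/2, d(GM,S)=23
step 3: merge (CP,H) at d=5; branch lengths CP→2, H→5/2; new cluster CHP
  updated: d(B,CHP)=59/3, d(CHP,GM)=39/2, d(CHP,I)=59/3, d(CHP,S)=49/3
step 4: merge (B,I) at d=10; branch lengths B→5, I→5; new cluster BI
  updated: d(BI,CHP)=59/3, d(BI,GM)=18, d(BI,S)=22
step 5: merge (CHP,S) at d=49/3; branch lengths CHP→17/3, S→49/6; new cluster CHPS
  updated: d(BI,CHPS)=81/4, d(CHPS,GM)=163/8
step 6: merge (BI,GM) at d=18; branch lengths BI→4, GM→7; new cluster BGIM
  updated: d(BGIM,CHPS)=325/16
step 7: merge (BGIM,CHPS) at d=325/16; branch lengths BGIM→37/32, CHPS→191/96; new cluster BCGHIMPS
final tree: (((B:5,I:5):4,(G:2,M:2):7):37/32,(((C:1/2,P:1/2):2,H:5/2):17/3,S:49/6):191/96)
total length: 2279/48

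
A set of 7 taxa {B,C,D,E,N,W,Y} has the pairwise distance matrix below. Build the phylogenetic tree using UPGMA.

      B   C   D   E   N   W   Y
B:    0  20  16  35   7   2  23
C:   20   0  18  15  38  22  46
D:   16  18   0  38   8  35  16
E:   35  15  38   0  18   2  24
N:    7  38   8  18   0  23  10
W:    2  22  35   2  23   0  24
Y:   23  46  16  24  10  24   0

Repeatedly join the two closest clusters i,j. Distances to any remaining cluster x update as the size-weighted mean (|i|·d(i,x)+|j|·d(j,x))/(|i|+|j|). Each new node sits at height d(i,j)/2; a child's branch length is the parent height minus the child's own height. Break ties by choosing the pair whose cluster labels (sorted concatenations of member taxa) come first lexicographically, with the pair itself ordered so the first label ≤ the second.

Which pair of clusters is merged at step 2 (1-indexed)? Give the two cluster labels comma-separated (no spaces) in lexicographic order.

D,N

1. join B+W (d=2) ⇒ BW; edges |B|=1, |W|=1
  updated: d(BW,C)=21, d(BW,D)=51/2, d(BW,E)=37/2, d(BW,N)=15, d(BW,Y)=47/2
2. join D+N (d=8) ⇒ DN; edges |D|=4, |N|=4
  updated: d(BW,DN)=81/4, d(C,DN)=28, d(DN,E)=28, d(DN,Y)=13
3. join DN+Y (d=13) ⇒ DNY; edges |DN|=5/2, |Y|=13/2
  updated: d(BW,DNY)=64/3, d(C,DNY)=34, d(DNY,E)=80/3
4. join C+E (d=15) ⇒ CE; edges |C|=15/2, |E|=15/2
  updated: d(BW,CE)=79/4, d(CE,DNY)=91/3
5. join BW+CE (d=79/4) ⇒ BCEW; edges |BW|=71/8, |CE|=19/8
  updated: d(BCEW,DNY)=155/6
6. join BCEW+DNY (d=155/6) ⇒ BCDENWY; edges |BCEW|=73/24, |DNY|=77/12
final tree: (((B:1,W:1):71/8,(C:15/2,E:15/2):19/8):73/24,((D:4,N:4):5/2,Y:13/2):77/12)
total length: 1313/24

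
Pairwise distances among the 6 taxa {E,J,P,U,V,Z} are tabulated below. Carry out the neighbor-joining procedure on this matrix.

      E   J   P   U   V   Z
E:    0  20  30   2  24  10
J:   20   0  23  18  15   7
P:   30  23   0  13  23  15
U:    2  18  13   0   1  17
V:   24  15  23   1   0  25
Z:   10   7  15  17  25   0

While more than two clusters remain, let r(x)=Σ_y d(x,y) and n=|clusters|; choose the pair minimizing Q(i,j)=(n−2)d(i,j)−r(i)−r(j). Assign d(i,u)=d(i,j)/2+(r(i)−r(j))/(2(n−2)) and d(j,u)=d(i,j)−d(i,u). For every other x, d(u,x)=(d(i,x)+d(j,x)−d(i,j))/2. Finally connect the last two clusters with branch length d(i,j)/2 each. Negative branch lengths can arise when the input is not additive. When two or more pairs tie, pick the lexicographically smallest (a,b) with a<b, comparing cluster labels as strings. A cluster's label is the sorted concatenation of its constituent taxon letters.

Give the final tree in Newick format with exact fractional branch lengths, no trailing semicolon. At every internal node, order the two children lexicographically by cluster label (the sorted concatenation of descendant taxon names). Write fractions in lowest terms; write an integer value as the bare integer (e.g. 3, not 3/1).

iteration 1: select U,V (d=1, Q=-135); attach at lengths (-33/8, 41/8); label the merged cluster UV
  updated: d(E,UV)=25/2, d(J,UV)=16, d(P,UV)=35/2, d(UV,Z)=41/2
iteration 2: select E,UV (d=25/2, Q=-203/2); attach at lengths (29/4, 21/4); label the merged cluster EUV
  updated: d(EUV,J)=47/4, d(EUV,P)=35/2, d(EUV,Z)=9
iteration 3: select EUV,P (d=35/2, Q=-235/4); attach at lengths (71/16, 209/16); label the merged cluster EPUV
  updated: d(EPUV,J)=69/8, d(EPUV,Z)=13/4
iteration 4: select EPUV,J (d=69/8, Q=-151/8); attach at lengths (39/16, 99/16); label the merged cluster EJPUV
  updated: d(EJPUV,Z)=13/16
iteration 5: select EJPUV,Z (d=13/16); attach at lengths (13/32, 13/32); label the merged cluster EJPUVZ
final tree: ((((E:29/4,(U:-33/8,V:41/8):21/4):71/16,P:209/16):39/16,J:99/16):13/32,Z:13/32)
total length: 647/16

((((E:29/4,(U:-33/8,V:41/8):21/4):71/16,P:209/16):39/16,J:99/16):13/32,Z:13/32)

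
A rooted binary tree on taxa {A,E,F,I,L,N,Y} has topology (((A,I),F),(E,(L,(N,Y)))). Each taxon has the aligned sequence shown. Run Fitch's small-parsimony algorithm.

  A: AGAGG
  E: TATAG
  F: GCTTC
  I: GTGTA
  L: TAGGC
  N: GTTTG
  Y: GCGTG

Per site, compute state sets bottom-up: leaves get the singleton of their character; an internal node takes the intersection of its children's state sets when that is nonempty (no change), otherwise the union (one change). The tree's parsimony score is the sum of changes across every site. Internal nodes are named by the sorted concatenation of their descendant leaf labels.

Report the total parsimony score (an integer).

AI@0: {A} ∪ {G} = {A,G} (union, +1)
AFI@0: {A,G} ∩ {G} = {G} (intersection, +0)
NY@0: {G} ∩ {G} = {G} (intersection, +0)
LNY@0: {T} ∪ {G} = {G,T} (union, +1)
ELNY@0: {T} ∩ {G,T} = {T} (intersection, +0)
AEFILNY@0: {G} ∪ {T} = {G,T} (union, +1)
AI@1: {G} ∪ {T} = {G,T} (union, +1)
AFI@1: {G,T} ∪ {C} = {C,G,T} (union, +1)
NY@1: {T} ∪ {C} = {C,T} (union, +1)
LNY@1: {A} ∪ {C,T} = {A,C,T} (union, +1)
ELNY@1: {A} ∩ {A,C,T} = {A} (intersection, +0)
AEFILNY@1: {C,G,T} ∪ {A} = {A,C,G,T} (union, +1)
AI@2: {A} ∪ {G} = {A,G} (union, +1)
AFI@2: {A,G} ∪ {T} = {A,G,T} (union, +1)
NY@2: {T} ∪ {G} = {G,T} (union, +1)
LNY@2: {G} ∩ {G,T} = {G} (intersection, +0)
ELNY@2: {T} ∪ {G} = {G,T} (union, +1)
AEFILNY@2: {A,G,T} ∩ {G,T} = {G,T} (intersection, +0)
AI@3: {G} ∪ {T} = {G,T} (union, +1)
AFI@3: {G,T} ∩ {T} = {T} (intersection, +0)
NY@3: {T} ∩ {T} = {T} (intersection, +0)
LNY@3: {G} ∪ {T} = {G,T} (union, +1)
ELNY@3: {A} ∪ {G,T} = {A,G,T} (union, +1)
AEFILNY@3: {T} ∩ {A,G,T} = {T} (intersection, +0)
AI@4: {G} ∪ {A} = {A,G} (union, +1)
AFI@4: {A,G} ∪ {C} = {A,C,G} (union, +1)
NY@4: {G} ∩ {G} = {G} (intersection, +0)
LNY@4: {C} ∪ {G} = {C,G} (union, +1)
ELNY@4: {G} ∩ {C,G} = {G} (intersection, +0)
AEFILNY@4: {A,C,G} ∩ {G} = {G} (intersection, +0)
per-site changes: [3, 5, 4, 3, 3]; total = 18

18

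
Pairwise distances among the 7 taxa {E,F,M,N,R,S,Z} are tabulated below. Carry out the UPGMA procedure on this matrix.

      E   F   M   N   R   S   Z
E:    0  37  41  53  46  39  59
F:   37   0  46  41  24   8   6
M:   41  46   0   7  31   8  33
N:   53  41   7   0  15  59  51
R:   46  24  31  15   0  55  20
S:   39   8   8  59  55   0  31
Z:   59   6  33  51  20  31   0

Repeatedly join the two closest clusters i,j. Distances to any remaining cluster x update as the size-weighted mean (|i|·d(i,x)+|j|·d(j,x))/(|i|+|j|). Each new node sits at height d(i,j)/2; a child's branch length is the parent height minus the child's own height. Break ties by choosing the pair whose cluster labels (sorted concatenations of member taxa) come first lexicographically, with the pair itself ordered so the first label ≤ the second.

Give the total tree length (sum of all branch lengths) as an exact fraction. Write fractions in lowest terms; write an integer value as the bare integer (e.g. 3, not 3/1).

iteration 1: select F,Z (d=6); attach at lengths (3, 3); label the merged cluster FZ
  updated: d(E,FZ)=48, d(FZ,M)=79/2, d(FZ,N)=46, d(FZ,R)=22, d(FZ,S)=39/2
iteration 2: select M,N (d=7); attach at lengths (7/2, 7/2); label the merged cluster MN
  updated: d(E,MN)=47, d(FZ,MN)=171/4, d(MN,R)=23, d(MN,S)=67/2
iteration 3: select FZ,S (d=39/2); attach at lengths (27/4, 39/4); label the merged cluster FSZ
  updated: d(E,FSZ)=45, d(FSZ,MN)=119/3, d(FSZ,R)=33
iteration 4: select MN,R (d=23); attach at lengths (8, 23/2); label the merged cluster MNR
  updated: d(E,MNR)=140/3, d(FSZ,MNR)=337/9
iteration 5: select FSZ,MNR (d=337/9); attach at lengths (323/36, 65/9); label the merged cluster FMNRSZ
  updated: d(E,FMNRSZ)=275/6
iteration 6: select E,FMNRSZ (d=275/6); attach at lengths (275/12, 151/36); label the merged cluster EFMNRSZ
final tree: (E:275/12,(((F:3,Z:3):27/4,S:39/4):323/36,((M:7/2,N:7/2):8,R:23/2):65/9):151/36)
total length: 3323/36

3323/36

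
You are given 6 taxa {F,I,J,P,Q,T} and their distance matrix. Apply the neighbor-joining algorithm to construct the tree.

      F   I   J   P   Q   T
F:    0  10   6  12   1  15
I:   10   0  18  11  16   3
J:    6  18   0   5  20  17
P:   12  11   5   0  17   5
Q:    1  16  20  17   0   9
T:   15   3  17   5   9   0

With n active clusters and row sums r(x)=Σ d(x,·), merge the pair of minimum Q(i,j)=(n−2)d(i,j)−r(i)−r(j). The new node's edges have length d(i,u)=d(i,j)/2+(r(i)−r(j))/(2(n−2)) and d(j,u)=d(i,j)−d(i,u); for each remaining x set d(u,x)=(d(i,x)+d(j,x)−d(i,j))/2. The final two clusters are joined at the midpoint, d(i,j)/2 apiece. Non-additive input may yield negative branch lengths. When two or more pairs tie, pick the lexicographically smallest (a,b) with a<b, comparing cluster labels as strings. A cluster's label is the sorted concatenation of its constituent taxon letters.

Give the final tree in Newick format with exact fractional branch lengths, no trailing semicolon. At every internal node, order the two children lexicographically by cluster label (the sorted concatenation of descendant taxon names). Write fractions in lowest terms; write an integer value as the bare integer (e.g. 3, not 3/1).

1. join F+Q (d=1, Q=-103) ⇒ FQ; edges |F|=-15/8, |Q|=23/8
  updated: d(FQ,I)=25/2, d(FQ,J)=25/2, d(FQ,P)=14, d(FQ,T)=23/2
2. join J+P (d=5, Q=-145/2) ⇒ JP; edges |J|=65/12, |P|=-5/12
  updated: d(FQ,JP)=43/4, d(I,JP)=12, d(JP,T)=17/2
3. join FQ+JP (d=43/4, Q=-89/2) ⇒ FJPQ; edges |FQ|=25/4, |JP|=9/2
  updated: d(FJPQ,I)=55/8, d(FJPQ,T)=37/8
4. join FJPQ+I (d=55/8, Q=-29/2) ⇒ FIJPQ; edges |FJPQ|=17/4, |I|=21/8
  updated: d(FIJPQ,T)=3/8
5. join FIJPQ+T (d=3/8) ⇒ FIJPQT; edges |FIJPQ|=3/16, |T|=3/16
final tree: ((((F:-15/8,Q:23/8):25/4,(J:65/12,P:-5/12):9/2):17/4,I:21/8):3/16,T:3/16)
total length: 24

((((F:-15/8,Q:23/8):25/4,(J:65/12,P:-5/12):9/2):17/4,I:21/8):3/16,T:3/16)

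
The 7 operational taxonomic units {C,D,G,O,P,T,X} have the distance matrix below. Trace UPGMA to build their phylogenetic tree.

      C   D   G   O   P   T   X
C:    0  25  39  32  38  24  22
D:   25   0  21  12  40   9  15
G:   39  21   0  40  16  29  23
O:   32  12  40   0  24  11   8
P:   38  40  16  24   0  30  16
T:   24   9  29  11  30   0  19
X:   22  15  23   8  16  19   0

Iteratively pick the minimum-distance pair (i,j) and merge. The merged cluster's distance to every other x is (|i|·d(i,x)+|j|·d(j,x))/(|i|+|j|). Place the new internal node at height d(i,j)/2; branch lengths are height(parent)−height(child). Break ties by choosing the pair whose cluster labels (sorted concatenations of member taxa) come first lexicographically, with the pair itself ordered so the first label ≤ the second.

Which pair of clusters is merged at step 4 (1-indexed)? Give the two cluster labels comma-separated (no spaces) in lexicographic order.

G,P

step 1: merge (O,X) at d=8; branch lengths O→4, X→4; new cluster OX
  updated: d(C,OX)=27, d(D,OX)=27/2, d(G,OX)=63/2, d(OX,P)=20, d(OX,T)=15
step 2: merge (D,T) at d=9; branch lengths D→9/2, T→9/2; new cluster DT
  updated: d(C,DT)=49/2, d(DT,G)=25, d(DT,OX)=57/4, d(DT,P)=35
step 3: merge (DT,OX) at d=57/4; branch lengths DT→21/8, OX→25/8; new cluster DOTX
  updated: d(C,DOTX)=103/4, d(DOTX,G)=113/4, d(DOTX,P)=55/2
step 4: merge (G,P) at d=16; branch lengths G→8, P→8; new cluster GP
  updated: d(C,GP)=77/2, d(DOTX,GP)=223/8
step 5: merge (C,DOTX) at d=103/4; branch lengths C→103/8, DOTX→23/4; new cluster CDOTX
  updated: d(CDOTX,GP)=30
step 6: merge (CDOTX,GP) at d=30; branch lengths CDOTX→17/8, GP→7; new cluster CDGOPTX
final tree: ((C:103/8,((D:9/2,T:9/2):21/8,(O:4,X:4):25/8):23/4):17/8,(G:8,P:8):7)
total length: 133/2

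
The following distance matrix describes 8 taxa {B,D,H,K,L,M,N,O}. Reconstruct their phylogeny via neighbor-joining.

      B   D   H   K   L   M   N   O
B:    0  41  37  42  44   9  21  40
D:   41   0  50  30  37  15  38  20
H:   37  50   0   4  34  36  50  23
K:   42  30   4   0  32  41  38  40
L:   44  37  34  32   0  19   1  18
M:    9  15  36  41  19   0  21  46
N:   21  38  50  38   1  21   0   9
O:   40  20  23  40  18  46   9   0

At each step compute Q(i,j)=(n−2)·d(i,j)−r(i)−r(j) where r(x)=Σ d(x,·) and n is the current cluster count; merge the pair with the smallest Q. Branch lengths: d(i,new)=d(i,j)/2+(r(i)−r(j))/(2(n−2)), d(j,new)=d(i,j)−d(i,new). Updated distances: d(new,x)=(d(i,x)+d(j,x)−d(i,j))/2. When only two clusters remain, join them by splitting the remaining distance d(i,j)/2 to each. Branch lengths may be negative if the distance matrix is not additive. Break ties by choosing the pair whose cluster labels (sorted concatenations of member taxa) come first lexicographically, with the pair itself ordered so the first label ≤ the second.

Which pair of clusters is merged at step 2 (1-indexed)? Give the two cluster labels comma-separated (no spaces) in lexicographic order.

step 1: merge (H,K) at d=4, Q=-437; branch lengths H→31/12, K→17/12; new cluster HK
  updated: d(B,HK)=75/2, d(D,HK)=38, d(HK,L)=31, d(HK,M)=73/2, d(HK,N)=42, d(HK,O)=59/2
step 2: merge (B,M) at d=9, Q=-294; branch lengths B→91/10, M→-1/10; new cluster BM
  updated: d(BM,D)=47/2, d(BM,HK)=65/2, d(BM,L)=27, d(BM,N)=33/2, d(BM,O)=77/2
step 3: merge (L,N) at d=1, Q=-433/2; branch lengths L→23/16, N→-7/16; new cluster LN
  updated: d(BM,LN)=85/4, d(D,LN)=37, d(HK,LN)=36, d(LN,O)=13
step 4: merge (LN,O) at d=13, Q=-677/4; branch lengths LN→181/24, O→131/24; new cluster LNO
  updated: d(BM,LNO)=187/8, d(D,LNO)=22, d(HK,LNO)=105/4
step 5: merge (BM,D) at d=47/2, Q=-927/8; branch lengths BM→343/32, D→409/32; new cluster BDM
  updated: d(BDM,HK)=47/2, d(BDM,LNO)=175/16
step 6: merge (BDM,HK) at d=47/2, Q=-971/16; branch lengths BDM→131/32, HK→621/32; new cluster BDHKM
  updated: d(BDHKM,LNO)=219/32
step 7: merge (BDHKM,LNO) at d=219/32; branch lengths BDHKM→219/64, LNO→219/64; new cluster BDHKLMNO
final tree: ((((B:91/10,M:-1/10):343/32,D:409/32):131/32,(H:31/12,K:17/12):621/32):219/64,((L:23/16,N:-7/16):181/24,O:131/24):219/64)
total length: 2587/32

B,M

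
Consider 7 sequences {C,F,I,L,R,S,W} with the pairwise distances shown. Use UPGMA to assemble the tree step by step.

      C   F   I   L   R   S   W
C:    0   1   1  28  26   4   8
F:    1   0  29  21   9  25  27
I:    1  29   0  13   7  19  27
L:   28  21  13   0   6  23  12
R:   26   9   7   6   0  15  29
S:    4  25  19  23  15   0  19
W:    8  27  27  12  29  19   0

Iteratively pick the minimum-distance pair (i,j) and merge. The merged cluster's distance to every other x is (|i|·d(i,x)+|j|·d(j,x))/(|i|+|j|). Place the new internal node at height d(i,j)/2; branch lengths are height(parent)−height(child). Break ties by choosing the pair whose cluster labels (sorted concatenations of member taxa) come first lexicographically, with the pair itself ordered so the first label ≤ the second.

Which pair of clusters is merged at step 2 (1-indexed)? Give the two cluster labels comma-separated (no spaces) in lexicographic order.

L,R

1. join C+F (d=1) ⇒ CF; edges |C|=1/2, |F|=1/2
  updated: d(CF,I)=15, d(CF,L)=49/2, d(CF,R)=35/2, d(CF,S)=29/2, d(CF,W)=35/2
2. join L+R (d=6) ⇒ LR; edges |L|=3, |R|=3
  updated: d(CF,LR)=21, d(I,LR)=10, d(LR,S)=19, d(LR,W)=41/2
3. join I+LR (d=10) ⇒ ILR; edges |I|=5, |LR|=2
  updated: d(CF,ILR)=19, d(ILR,S)=19, d(ILR,W)=68/3
4. join CF+S (d=29/2) ⇒ CFS; edges |CF|=27/4, |S|=29/4
  updated: d(CFS,ILR)=19, d(CFS,W)=18
5. join CFS+W (d=18) ⇒ CFSW; edges |CFS|=7/4, |W|=9
  updated: d(CFSW,ILR)=239/12
6. join CFSW+ILR (d=239/12) ⇒ CFILRSW; edges |CFSW|=23/24, |ILR|=119/24
final tree: ((((C:1/2,F:1/2):27/4,S:29/4):7/4,W:9):23/24,(I:5,(L:3,R:3):2):119/24)
total length: 134/3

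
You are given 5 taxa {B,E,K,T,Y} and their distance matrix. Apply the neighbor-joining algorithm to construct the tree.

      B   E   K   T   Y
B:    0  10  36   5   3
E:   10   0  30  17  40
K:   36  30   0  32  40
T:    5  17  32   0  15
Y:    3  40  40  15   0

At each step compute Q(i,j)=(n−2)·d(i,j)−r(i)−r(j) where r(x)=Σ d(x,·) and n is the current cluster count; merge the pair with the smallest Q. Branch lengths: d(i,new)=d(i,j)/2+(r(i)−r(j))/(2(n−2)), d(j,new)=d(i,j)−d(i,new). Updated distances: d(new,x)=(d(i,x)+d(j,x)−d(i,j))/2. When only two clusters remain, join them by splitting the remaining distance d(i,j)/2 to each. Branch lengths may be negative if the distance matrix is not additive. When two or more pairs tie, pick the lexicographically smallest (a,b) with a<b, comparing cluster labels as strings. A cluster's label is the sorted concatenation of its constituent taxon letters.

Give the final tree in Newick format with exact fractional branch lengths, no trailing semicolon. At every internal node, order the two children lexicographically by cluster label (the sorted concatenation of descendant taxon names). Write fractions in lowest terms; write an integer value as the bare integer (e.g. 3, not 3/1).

(((B:-21/4,Y:33/4):7,(E:49/6,K:131/6):8):3/4,T:3/4)

step 1: merge (E,K) at d=30, Q=-145; branch lengths E→49/6, K→131/6; new cluster EK
  updated: d(B,EK)=8, d(EK,T)=19/2, d(EK,Y)=25
step 2: merge (B,Y) at d=3, Q=-53; branch lengths B→-21/4, Y→33/4; new cluster BY
  updated: d(BY,EK)=15, d(BY,T)=17/2
step 3: merge (BY,EK) at d=15, Q=-33; branch lengths BY→7, EK→8; new cluster BEKY
  updated: d(BEKY,T)=3/2
step 4: merge (BEKY,T) at d=3/2; branch lengths BEKY→3/4, T→3/4; new cluster BEKTY
final tree: (((B:-21/4,Y:33/4):7,(E:49/6,K:131/6):8):3/4,T:3/4)
total length: 99/2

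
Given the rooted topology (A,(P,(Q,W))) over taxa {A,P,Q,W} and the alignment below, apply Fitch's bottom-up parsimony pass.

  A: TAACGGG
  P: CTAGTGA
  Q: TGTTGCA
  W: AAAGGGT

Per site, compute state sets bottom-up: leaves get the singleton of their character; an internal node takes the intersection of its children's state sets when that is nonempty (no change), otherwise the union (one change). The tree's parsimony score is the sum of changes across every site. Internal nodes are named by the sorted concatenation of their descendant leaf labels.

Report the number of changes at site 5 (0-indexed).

site 0, node QW: Q={T} ∪ W={A} → {A,T} (+1)
site 0, node PQW: P={C} ∪ QW={A,T} → {A,C,T} (+1)
site 0, node APQW: A={T} ∩ PQW={A,C,T} → {T} (+0)
site 1, node QW: Q={G} ∪ W={A} → {A,G} (+1)
site 1, node PQW: P={T} ∪ QW={A,G} → {A,G,T} (+1)
site 1, node APQW: A={A} ∩ PQW={A,G,T} → {A} (+0)
site 2, node QW: Q={T} ∪ W={A} → {A,T} (+1)
site 2, node PQW: P={A} ∩ QW={A,T} → {A} (+0)
site 2, node APQW: A={A} ∩ PQW={A} → {A} (+0)
site 3, node QW: Q={T} ∪ W={G} → {G,T} (+1)
site 3, node PQW: P={G} ∩ QW={G,T} → {G} (+0)
site 3, node APQW: A={C} ∪ PQW={G} → {C,G} (+1)
site 4, node QW: Q={G} ∩ W={G} → {G} (+0)
site 4, node PQW: P={T} ∪ QW={G} → {G,T} (+1)
site 4, node APQW: A={G} ∩ PQW={G,T} → {G} (+0)
site 5, node QW: Q={C} ∪ W={G} → {C,G} (+1)
site 5, node PQW: P={G} ∩ QW={C,G} → {G} (+0)
site 5, node APQW: A={G} ∩ PQW={G} → {G} (+0)
site 6, node QW: Q={A} ∪ W={T} → {A,T} (+1)
site 6, node PQW: P={A} ∩ QW={A,T} → {A} (+0)
site 6, node APQW: A={G} ∪ PQW={A} → {A,G} (+1)
per-site changes: [2, 2, 1, 2, 1, 1, 2]; total = 11

1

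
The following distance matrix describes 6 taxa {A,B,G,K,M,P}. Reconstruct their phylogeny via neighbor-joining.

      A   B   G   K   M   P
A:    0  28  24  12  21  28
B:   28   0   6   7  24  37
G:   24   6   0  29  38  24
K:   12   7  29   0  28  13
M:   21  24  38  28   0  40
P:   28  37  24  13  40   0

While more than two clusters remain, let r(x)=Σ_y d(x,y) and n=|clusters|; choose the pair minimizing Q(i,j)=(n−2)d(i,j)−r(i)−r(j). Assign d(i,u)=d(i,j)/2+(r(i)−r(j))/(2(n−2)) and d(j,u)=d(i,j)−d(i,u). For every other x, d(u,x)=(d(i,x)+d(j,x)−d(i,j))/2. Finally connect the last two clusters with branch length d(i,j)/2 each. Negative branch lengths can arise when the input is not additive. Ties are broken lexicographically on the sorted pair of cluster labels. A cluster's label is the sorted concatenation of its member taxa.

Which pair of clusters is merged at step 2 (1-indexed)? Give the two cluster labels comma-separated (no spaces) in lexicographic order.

A,M

step 1: merge (B,G) at d=6, Q=-199; branch lengths B→5/8, G→43/8; new cluster BG
  updated: d(A,BG)=23, d(BG,K)=15, d(BG,M)=28, d(BG,P)=55/2
step 2: merge (A,M) at d=21, Q=-138; branch lengths A→5, M→16; new cluster AM
  updated: d(AM,BG)=15, d(AM,K)=19/2, d(AM,P)=47/2
step 3: merge (AM,BG) at d=15, Q=-151/2; branch lengths AM→41/8, BG→79/8; new cluster ABGM
  updated: d(ABGM,K)=19/4, d(ABGM,P)=18
step 4: merge (ABGM,K) at d=19/4, Q=-143/4; branch lengths ABGM→39/8, K→-1/8; new cluster ABGKM
  updated: d(ABGKM,P)=105/8
step 5: merge (ABGKM,P) at d=105/8; branch lengths ABGKM→105/16, P→105/16; new cluster ABGKMP
final tree: ((((A:5,M:16):41/8,(B:5/8,G:43/8):79/8):39/8,K:-1/8):105/16,P:105/16)
total length: 479/8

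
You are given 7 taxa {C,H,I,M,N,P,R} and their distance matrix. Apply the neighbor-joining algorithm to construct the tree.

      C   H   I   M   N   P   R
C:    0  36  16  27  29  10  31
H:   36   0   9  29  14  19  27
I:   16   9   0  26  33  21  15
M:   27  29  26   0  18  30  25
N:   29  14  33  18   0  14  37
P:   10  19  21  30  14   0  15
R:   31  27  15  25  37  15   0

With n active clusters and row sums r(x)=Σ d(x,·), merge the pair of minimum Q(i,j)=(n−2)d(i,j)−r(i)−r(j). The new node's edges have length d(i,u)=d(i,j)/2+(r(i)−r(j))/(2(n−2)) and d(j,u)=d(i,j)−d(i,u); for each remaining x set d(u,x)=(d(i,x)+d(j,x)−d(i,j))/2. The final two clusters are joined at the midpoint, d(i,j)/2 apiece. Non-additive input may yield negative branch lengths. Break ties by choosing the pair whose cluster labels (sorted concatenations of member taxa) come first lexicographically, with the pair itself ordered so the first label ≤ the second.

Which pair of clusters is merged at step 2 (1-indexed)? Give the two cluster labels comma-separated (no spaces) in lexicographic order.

step 1: merge (M,N) at d=18, Q=-210; branch lengths M→10, N→8; new cluster MN
  updated: d(C,MN)=19, d(H,MN)=25/2, d(I,MN)=41/2, d(MN,P)=13, d(MN,R)=22
step 2: merge (C,P) at d=10, Q=-150; branch lengths C→37/4, P→3/4; new cluster CP
  updated: d(CP,H)=45/2, d(CP,I)=27/2, d(CP,MN)=11, d(CP,R)=18
step 3: merge (H,I) at d=9, Q=-102; branch lengths H→20/3, I→7/3; new cluster HI
  updated: d(CP,HI)=27/2, d(HI,MN)=12, d(HI,R)=33/2
step 4: merge (CP,MN) at d=11, Q=-131/2; branch lengths CP→39/8, MN→49/8; new cluster CMNP
  updated: d(CMNP,HI)=29/4, d(CMNP,R)=29/2
step 5: merge (CMNP,HI) at d=29/4, Q=-153/4; branch lengths CMNP→21/8, HI→37/8; new cluster CHIMNP
  updated: d(CHIMNP,R)=95/8
step 6: merge (CHIMNP,R) at d=95/8; branch lengths CHIMNP→95/16, R→95/16; new cluster CHIMNPR
final tree: ((((C:37/4,P:3/4):39/8,(M:10,N:8):49/8):21/8,(H:20/3,I:7/3):37/8):95/16,R:95/16)
total length: 537/8

C,P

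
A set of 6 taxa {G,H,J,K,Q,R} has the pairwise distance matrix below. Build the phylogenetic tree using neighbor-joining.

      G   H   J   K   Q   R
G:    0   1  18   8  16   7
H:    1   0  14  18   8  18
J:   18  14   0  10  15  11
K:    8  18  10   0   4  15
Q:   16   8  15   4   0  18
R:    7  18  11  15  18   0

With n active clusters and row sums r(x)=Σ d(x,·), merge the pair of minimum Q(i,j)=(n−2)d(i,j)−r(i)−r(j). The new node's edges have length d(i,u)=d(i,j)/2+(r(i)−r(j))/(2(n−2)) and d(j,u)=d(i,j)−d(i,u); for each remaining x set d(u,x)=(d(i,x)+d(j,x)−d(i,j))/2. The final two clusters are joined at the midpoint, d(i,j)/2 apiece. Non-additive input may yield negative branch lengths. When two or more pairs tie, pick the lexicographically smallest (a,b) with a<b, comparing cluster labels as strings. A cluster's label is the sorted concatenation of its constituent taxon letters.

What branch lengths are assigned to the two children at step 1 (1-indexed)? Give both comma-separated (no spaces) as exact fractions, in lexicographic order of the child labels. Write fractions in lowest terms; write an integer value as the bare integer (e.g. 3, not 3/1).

-5/8,13/8

1. join G+H (d=1, Q=-105) ⇒ GH; edges |G|=-5/8, |H|=13/8
  updated: d(GH,J)=31/2, d(GH,K)=25/2, d(GH,Q)=23/2, d(GH,R)=12
2. join K+Q (d=4, Q=-78) ⇒ KQ; edges |K|=5/6, |Q|=19/6
  updated: d(GH,KQ)=10, d(J,KQ)=21/2, d(KQ,R)=29/2
3. join GH+KQ (d=10, Q=-105/2) ⇒ GHKQ; edges |GH|=45/8, |KQ|=35/8
  updated: d(GHKQ,J)=8, d(GHKQ,R)=33/4
4. join GHKQ+J (d=8, Q=-109/4) ⇒ GHJKQ; edges |GHKQ|=21/8, |J|=43/8
  updated: d(GHJKQ,R)=45/8
5. join GHJKQ+R (d=45/8) ⇒ GHJKQR; edges |GHJKQ|=45/16, |R|=45/16
final tree: ((((G:-5/8,H:13/8):45/8,(K:5/6,Q:19/6):35/8):21/8,J:43/8):45/16,R:45/16)
total length: 229/8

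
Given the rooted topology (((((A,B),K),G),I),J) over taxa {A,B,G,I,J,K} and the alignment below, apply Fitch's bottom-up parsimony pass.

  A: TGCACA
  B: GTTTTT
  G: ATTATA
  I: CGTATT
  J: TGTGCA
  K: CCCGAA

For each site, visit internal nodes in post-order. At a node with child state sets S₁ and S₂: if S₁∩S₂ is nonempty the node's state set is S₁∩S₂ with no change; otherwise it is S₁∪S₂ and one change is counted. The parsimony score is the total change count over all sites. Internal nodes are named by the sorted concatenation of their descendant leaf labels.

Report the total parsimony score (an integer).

site 0, node AB: A={T} ∪ B={G} → {G,T} (+1)
site 0, node ABK: AB={G,T} ∪ K={C} → {C,G,T} (+1)
site 0, node ABGK: ABK={C,G,T} ∪ G={A} → {A,C,G,T} (+1)
site 0, node ABGIK: ABGK={A,C,G,T} ∩ I={C} → {C} (+0)
site 0, node ABGIJK: ABGIK={C} ∪ J={T} → {C,T} (+1)
site 1, node AB: A={G} ∪ B={T} → {G,T} (+1)
site 1, node ABK: AB={G,T} ∪ K={C} → {C,G,T} (+1)
site 1, node ABGK: ABK={C,G,T} ∩ G={T} → {T} (+0)
site 1, node ABGIK: ABGK={T} ∪ I={G} → {G,T} (+1)
site 1, node ABGIJK: ABGIK={G,T} ∩ J={G} → {G} (+0)
site 2, node AB: A={C} ∪ B={T} → {C,T} (+1)
site 2, node ABK: AB={C,T} ∩ K={C} → {C} (+0)
site 2, node ABGK: ABK={C} ∪ G={T} → {C,T} (+1)
site 2, node ABGIK: ABGK={C,T} ∩ I={T} → {T} (+0)
site 2, node ABGIJK: ABGIK={T} ∩ J={T} → {T} (+0)
site 3, node AB: A={A} ∪ B={T} → {A,T} (+1)
site 3, node ABK: AB={A,T} ∪ K={G} → {A,G,T} (+1)
site 3, node ABGK: ABK={A,G,T} ∩ G={A} → {A} (+0)
site 3, node ABGIK: ABGK={A} ∩ I={A} → {A} (+0)
site 3, node ABGIJK: ABGIK={A} ∪ J={G} → {A,G} (+1)
site 4, node AB: A={C} ∪ B={T} → {C,T} (+1)
site 4, node ABK: AB={C,T} ∪ K={A} → {A,C,T} (+1)
site 4, node ABGK: ABK={A,C,T} ∩ G={T} → {T} (+0)
site 4, node ABGIK: ABGK={T} ∩ I={T} → {T} (+0)
site 4, node ABGIJK: ABGIK={T} ∪ J={C} → {C,T} (+1)
site 5, node AB: A={A} ∪ B={T} → {A,T} (+1)
site 5, node ABK: AB={A,T} ∩ K={A} → {A} (+0)
site 5, node ABGK: ABK={A} ∩ G={A} → {A} (+0)
site 5, node ABGIK: ABGK={A} ∪ I={T} → {A,T} (+1)
site 5, node ABGIJK: ABGIK={A,T} ∩ J={A} → {A} (+0)
per-site changes: [4, 3, 2, 3, 3, 2]; total = 17

17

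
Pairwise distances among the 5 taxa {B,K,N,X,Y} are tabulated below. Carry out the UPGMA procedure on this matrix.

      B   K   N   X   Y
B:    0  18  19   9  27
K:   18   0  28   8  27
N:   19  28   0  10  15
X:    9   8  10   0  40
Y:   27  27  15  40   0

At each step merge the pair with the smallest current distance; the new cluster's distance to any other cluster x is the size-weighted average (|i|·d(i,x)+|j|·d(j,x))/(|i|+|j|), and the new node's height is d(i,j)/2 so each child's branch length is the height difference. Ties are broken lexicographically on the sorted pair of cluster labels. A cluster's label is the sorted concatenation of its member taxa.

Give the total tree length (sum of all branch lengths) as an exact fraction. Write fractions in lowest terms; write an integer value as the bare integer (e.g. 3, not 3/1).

521/12

step 1: merge (K,X) at d=8; branch lengths K→4, X→4; new cluster KX
  updated: d(B,KX)=27/2, d(KX,N)=19, d(KX,Y)=67/2
step 2: merge (B,KX) at d=27/2; branch lengths B→27/4, KX→11/4; new cluster BKX
  updated: d(BKX,N)=19, d(BKX,Y)=94/3
step 3: merge (N,Y) at d=15; branch lengths N→15/2, Y→15/2; new cluster NY
  updated: d(BKX,NY)=151/6
step 4: merge (BKX,NY) at d=151/6; branch lengths BKX→35/6, NY→61/12; new cluster BKNXY
final tree: ((B:27/4,(K:4,X:4):11/4):35/6,(N:15/2,Y:15/2):61/12)
total length: 521/12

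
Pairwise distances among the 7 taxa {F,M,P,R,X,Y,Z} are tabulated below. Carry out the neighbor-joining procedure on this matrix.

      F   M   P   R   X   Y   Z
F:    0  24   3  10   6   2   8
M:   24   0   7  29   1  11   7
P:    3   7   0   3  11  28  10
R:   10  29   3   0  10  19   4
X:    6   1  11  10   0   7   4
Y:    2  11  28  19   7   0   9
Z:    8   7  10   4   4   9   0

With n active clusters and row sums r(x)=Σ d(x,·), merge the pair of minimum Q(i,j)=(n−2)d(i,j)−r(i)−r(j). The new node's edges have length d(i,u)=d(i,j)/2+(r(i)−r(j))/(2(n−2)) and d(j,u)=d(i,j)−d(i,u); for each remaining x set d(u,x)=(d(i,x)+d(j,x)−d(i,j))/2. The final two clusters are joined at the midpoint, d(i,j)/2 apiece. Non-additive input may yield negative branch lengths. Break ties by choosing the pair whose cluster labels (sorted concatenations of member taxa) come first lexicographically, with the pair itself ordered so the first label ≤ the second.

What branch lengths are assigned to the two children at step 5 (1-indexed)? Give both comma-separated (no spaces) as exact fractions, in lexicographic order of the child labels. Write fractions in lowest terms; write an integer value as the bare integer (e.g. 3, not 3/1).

1. join P+R (d=3, Q=-122) ⇒ PR; edges |P|=1/5, |R|=14/5
  updated: d(F,PR)=5, d(M,PR)=33/2, d(PR,X)=9, d(PR,Y)=22, d(PR,Z)=11/2
2. join F+Y (d=2, Q=-88) ⇒ FY; edges |F|=1/4, |Y|=7/4
  updated: d(FY,M)=33/2, d(FY,PR)=25/2, d(FY,X)=11/2, d(FY,Z)=15/2
3. join M+X (d=1, Q=-115/2) ⇒ MX; edges |M|=49/12, |X|=-37/12
  updated: d(FY,MX)=21/2, d(MX,PR)=49/4, d(MX,Z)=5
4. join FY+MX (d=21/2, Q=-149/4) ⇒ FMXY; edges |FY|=95/16, |MX|=73/16
  updated: d(FMXY,PR)=57/8, d(FMXY,Z)=1
5. join FMXY+PR (d=57/8, Q=-109/8) ⇒ FMPRXY; edges |FMXY|=21/16, |PR|=93/16
  updated: d(FMPRXY,Z)=-5/16
6. join FMPRXY+Z (d=-5/16) ⇒ FMPRXYZ; edges |FMPRXY|=-5/32, |Z|=-5/32
final tree: ((((F:1/4,Y:7/4):95/16,(M:49/12,X:-37/12):73/16):21/16,(P:1/5,R:14/5):93/16):-5/32,Z:-5/32)
total length: 373/16

21/16,93/16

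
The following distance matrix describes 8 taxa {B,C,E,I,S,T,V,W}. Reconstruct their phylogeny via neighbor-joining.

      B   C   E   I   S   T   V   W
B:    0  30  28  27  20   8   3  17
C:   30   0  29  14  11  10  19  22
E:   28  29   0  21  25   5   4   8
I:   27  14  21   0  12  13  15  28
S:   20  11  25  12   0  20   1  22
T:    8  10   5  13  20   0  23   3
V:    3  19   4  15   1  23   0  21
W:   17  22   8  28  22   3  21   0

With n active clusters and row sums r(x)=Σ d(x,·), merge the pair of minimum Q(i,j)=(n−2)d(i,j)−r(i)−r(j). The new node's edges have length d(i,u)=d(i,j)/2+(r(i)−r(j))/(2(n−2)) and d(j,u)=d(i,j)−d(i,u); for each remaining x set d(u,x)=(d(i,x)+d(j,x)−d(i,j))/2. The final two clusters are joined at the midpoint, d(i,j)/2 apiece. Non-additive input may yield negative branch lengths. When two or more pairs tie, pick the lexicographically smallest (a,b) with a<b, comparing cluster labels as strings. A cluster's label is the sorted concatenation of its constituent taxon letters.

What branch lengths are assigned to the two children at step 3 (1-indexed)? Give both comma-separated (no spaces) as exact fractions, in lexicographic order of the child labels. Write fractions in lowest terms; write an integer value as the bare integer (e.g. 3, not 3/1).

iteration 1: select B,V (d=3, Q=-201); attach at lengths (65/12, -29/12); label the merged cluster BV
  updated: d(BV,C)=23, d(BV,E)=29/2, d(BV,I)=39/2, d(BV,S)=9, d(BV,T)=14, d(BV,W)=35/2
iteration 2: select E,W (d=8, Q=-163); attach at lengths (21/5, 19/5); label the merged cluster EW
  updated: d(BV,EW)=12, d(C,EW)=43/2, d(EW,I)=41/2, d(EW,S)=39/2, d(EW,T)=0
iteration 3: select EW,T (d=0, Q=-261/2); attach at lengths (33/16, -33/16); label the merged cluster ETW
  updated: d(BV,ETW)=13, d(C,ETW)=63/4, d(ETW,I)=67/4, d(ETW,S)=79/4
iteration 4: select BV,ETW (d=13, Q=-363/4); attach at lengths (51/8, 53/8); label the merged cluster BETVW
  updated: d(BETVW,C)=103/8, d(BETVW,I)=93/8, d(BETVW,S)=63/8
iteration 5: select BETVW,S (d=63/8, Q=-95/2); attach at lengths (69/16, 57/16); label the merged cluster BESTVW
  updated: d(BESTVW,C)=8, d(BESTVW,I)=63/8
iteration 6: select BESTVW,C (d=8, Q=-239/8); attach at lengths (15/16, 113/16); label the merged cluster BCESTVW
  updated: d(BCESTVW,I)=111/16
iteration 7: select BCESTVW,I (d=111/16); attach at lengths (111/32, 111/32); label the merged cluster BCEISTVW
final tree: (((((B:65/12,V:-29/12):51/8,((E:21/5,W:19/5):33/16,T:-33/16):53/8):69/16,S:57/16):15/16,C:113/16):111/32,I:111/32)
total length: 749/16

33/16,-33/16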